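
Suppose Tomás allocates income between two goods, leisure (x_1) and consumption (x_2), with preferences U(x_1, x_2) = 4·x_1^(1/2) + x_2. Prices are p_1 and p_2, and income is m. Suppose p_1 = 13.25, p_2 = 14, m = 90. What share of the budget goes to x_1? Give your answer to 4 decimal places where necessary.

share on x_1 = 0.6574

Utility is quasi-linear in x_2; the FOC for x_1 is 2/√x_1 = p_1/p_2.
Thus x_1* = (2·p_2/p_1)² — independent of m — with the rest of income spent on x_2.
Plugging in: x_1* = (2·14/13.25)² = 4.4656, x_2* = 2.2022.
Expenditure on x_1: 13.25·4.4656 = 59.1698; share = 0.6574.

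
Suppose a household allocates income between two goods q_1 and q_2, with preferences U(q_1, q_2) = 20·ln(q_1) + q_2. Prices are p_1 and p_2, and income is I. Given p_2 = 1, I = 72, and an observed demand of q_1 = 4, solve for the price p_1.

Set MRS = p_1/p_2: (20/q_1)/1 = p_1/p_2.
So q_1*(p_1,p_2) = 20·p_2/p_1, independent of income; and q_2* = (I − 20·p_2)/p_2.
Set q_1* = 4 in the demand function and solve for p_1: p_1 = 5.

p_1 = 5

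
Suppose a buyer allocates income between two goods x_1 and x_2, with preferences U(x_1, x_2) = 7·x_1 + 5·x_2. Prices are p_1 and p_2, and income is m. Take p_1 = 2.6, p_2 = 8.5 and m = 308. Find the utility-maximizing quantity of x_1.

x_1* = 118.4615

Linear utility — the consumer picks whichever good has higher MU/price: 7/2.6 = 2.6923 vs 5/8.5 = 0.5882.
x_1 gives more utility per dollar, so spend all income on x_1: x_1* = m/p_1, x_2* = 0.
Numerically: x_1* = 118.4615, x_2* = 0.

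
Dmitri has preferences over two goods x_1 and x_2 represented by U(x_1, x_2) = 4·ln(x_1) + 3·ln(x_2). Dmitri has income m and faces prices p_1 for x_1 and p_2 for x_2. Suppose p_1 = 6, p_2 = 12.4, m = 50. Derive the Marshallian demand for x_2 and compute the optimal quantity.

The MRS is (4/3)·x_2/x_1. Set MRS = p_1/p_2.
So 4·p_2·x_2 = 3·p_1·x_1; combined with the budget, a share 4/7 of income goes to x_1.
Demand: x_1*(p_1,p_2,m) = 4/7·m/p_1 and x_2* = 3/7·m/p_2.
At p_1=6, p_2=12.4, m=50: x_2* = 3/7·50/12.4 = 1.7281.

x_2* = 1.7281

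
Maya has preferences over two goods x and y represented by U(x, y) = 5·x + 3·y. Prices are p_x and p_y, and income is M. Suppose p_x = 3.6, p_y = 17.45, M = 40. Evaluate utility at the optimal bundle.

Perfect substitutes: compare marginal utility per dollar. 5/p_x vs 3/p_y → 1.3889 vs 0.1719.
x gives more utility per dollar, so spend all income on x: x* = M/p_x, y* = 0.
Numerically: x* = 11.1111, y* = 0.
Utility at the optimum: U(11.1111, 0) = 55.5556.

V = 55.5556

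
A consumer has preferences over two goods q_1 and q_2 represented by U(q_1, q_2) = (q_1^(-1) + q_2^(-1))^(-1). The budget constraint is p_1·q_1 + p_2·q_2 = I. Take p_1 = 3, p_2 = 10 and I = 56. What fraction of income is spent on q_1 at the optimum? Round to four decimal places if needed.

share on q_1 = 0.3539

From the CES first-order condition, (q_2/q_1)^(2) = p_1/p_2.
Hence q_2/q_1 = (p_1/p_2)^(1/(2)), i.e. raised to the 0.5 power.
With the ratio pinned down, the budget gives q_1* = I/(p_1 + p_2·(q_2/q_1)) and q_2* = (q_2/q_1)·q_1*.
Numerically q_2/q_1 = 0.547723, so q_1* = 56/(3 + 10·0.547723) = 6.6059 and q_2* = 0.547723·6.6059 = 3.6182.
Expenditure on q_1: 3·6.6059 = 19.8178; share = 0.3539.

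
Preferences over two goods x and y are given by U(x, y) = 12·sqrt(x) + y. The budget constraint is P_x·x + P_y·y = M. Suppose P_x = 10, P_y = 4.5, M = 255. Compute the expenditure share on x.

Utility is quasi-linear in y; the FOC for x is 6/√x = P_x/P_y.
Thus x* = (6·P_y/P_x)² — independent of M — with the rest of income spent on y.
Plugging in: x* = (6·4.5/10)² = 7.29, y* = 40.4667.
Expenditure on x: 10·7.29 = 72.9; share = 0.2859.

share on x = 0.2859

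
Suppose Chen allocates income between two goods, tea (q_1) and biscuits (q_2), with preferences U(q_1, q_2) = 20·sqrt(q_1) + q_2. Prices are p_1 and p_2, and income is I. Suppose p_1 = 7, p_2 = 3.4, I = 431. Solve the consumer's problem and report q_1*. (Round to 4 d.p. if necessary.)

Set MRS = p_1/p_2: 10·q_1^(−1/2) = p_1/p_2.
Solve: √q_1 = 10·p_2/p_1, so q_1*(p_1,p_2) = (10·p_2/p_1)², and q_2* = (I − p_1·q_1*)/p_2.
Plugging in: q_1* = (10·3.4/7)² = 23.5918.

q_1* = 23.5918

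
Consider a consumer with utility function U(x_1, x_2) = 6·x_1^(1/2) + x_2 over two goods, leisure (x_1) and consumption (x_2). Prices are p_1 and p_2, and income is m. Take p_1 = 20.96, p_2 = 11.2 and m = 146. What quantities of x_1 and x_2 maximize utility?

x_1* = 2.5698, x_2* = 8.2266

Utility is quasi-linear in x_2; the FOC for x_1 is 3/√x_1 = p_1/p_2.
Thus x_1* = (3·p_2/p_1)² — independent of m — with the rest of income spent on x_2.
Plugging in: x_1* = (3·11.2/20.96)² = 2.5698, x_2* = 8.2266.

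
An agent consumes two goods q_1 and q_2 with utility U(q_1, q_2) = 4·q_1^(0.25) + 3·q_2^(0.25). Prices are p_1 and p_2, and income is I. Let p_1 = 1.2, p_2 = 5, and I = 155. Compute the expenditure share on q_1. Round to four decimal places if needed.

MU_q_1 ∝ 4·q_1^(-0.75), MU_q_2 ∝ 3·q_2^(-0.75), so MRS = (4/3)·(q_2/q_1)^(0.75) = p_1/p_2.
Solve for the ratio: q_2/q_1 = [(3/4)·p_1/p_2]^(4/3).
Substitute q_2 = (q_2/q_1)·q_1 into the budget: q_1* = I/(p_1 + p_2·(q_2/q_1)).
Numerically q_2/q_1 = 0.101632, so q_1* = 155/(1.2 + 5·0.101632) = 90.7409 and q_2* = 0.101632·90.7409 = 9.2222.
Expenditure on q_1: 1.2·90.7409 = 108.8891; share = 0.7025.

share on q_1 = 0.7025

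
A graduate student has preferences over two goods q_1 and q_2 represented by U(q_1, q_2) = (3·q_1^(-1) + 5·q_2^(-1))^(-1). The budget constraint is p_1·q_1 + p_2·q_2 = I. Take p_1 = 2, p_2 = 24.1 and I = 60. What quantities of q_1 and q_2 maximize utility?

q_1* = 5.473, q_2* = 2.0354

Numerically q_2/q_1 = 0.371904, so q_1* = 60/(2 + 24.1·0.371904) = 5.473 and q_2* = 0.371904·5.473 = 2.0354.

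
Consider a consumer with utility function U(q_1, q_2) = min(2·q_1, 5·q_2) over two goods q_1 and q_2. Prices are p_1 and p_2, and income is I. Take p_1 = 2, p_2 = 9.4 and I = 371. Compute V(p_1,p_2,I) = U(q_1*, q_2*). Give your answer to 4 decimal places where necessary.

With perfect complements, no substitution: consume in ratio q_1:q_2 = 5:2.
Budget: p_1·q_1 + p_2·(2/5)·q_1 = I, so (5·p_1 + 2·p_2)·q_1 = 5·I.
Demand: q_1*(p_1,p_2,I) = 5·I/(5·p_1 + 2·p_2), q_2* = 2·I/(5·p_1 + 2·p_2).
Here 5·2 + 2·9.4 = 28.8, giving q_1* = 64.4097 and q_2* = 25.7639.
Utility at the optimum: U(64.4097, 25.7639) = 128.8194.

V = 128.8194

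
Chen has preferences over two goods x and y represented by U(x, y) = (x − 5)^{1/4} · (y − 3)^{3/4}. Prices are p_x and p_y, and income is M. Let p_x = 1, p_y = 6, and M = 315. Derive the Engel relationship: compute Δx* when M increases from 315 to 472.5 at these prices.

Let x' = x−5, y' = y−3. MRS = (1/3)·y'/x' = p_x/p_y.
Substituting into the budget: x* = 5 + 0.25·(M − 5·p_x − 3·p_y)/p_x, and y* = 3 + 0.75·(…)/p_y.
Discretionary income = 315 − 5·1 − 3·6 = 292; x* = 5 + 0.25·292/1 = 78.
At M' = 472.5: x* = 117.375. Change: 117.375 − 78 = 39.375.

Δx* = 39.375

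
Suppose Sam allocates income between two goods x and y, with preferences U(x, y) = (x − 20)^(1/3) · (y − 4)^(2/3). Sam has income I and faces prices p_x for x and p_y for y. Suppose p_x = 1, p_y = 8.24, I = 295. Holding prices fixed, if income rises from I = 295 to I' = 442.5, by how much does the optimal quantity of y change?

Δy* = 11.9337

Substituting into the budget: x* = 20 + 1/3·(I − 20·p_x − 4·p_y)/p_x, and y* = 4 + 2/3·(…)/p_y.
Discretionary income = 295 − 20·1 − 4·8.24 = 242.04; y* = 4 + 2/3·242.04/8.24 = 23.5825.
At I' = 442.5: y* = 35.5162. Change: 35.5162 − 23.5825 = 11.9337.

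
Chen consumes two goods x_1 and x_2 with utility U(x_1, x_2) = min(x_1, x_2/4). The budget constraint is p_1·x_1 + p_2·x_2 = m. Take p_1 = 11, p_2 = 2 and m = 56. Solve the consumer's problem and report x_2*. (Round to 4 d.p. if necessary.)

Leontief preferences: the optimum is at the kink where x_1/1 = x_2/4, i.e. x_2 = 4·x_1.
Budget: p_1·x_1 + p_2·4·x_1 = m, so (p_1 + 4·p_2)·x_1 = m.
Demand: x_1*(p_1,p_2,m) = m/(p_1 + 4·p_2), x_2* = 4·m/(p_1 + 4·p_2).
Here 11 + 4·2 = 19, giving x_2* = 11.7895.

x_2* = 11.7895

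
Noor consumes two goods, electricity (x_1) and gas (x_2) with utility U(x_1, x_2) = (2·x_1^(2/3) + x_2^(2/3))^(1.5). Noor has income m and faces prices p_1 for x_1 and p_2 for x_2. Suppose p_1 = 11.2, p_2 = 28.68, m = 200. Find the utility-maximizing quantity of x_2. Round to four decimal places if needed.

MU_x_1 ∝ 2·x_1^(-1/3), MU_x_2 ∝ x_2^(-1/3), so MRS = 2·(x_2/x_1)^(1/3) = p_1/p_2.
Solve for the ratio: x_2/x_1 = [(1/2)·p_1/p_2]^(3).
With the ratio pinned down, the budget gives x_1* = m/(p_1 + p_2·(x_2/x_1)) and x_2* = (x_2/x_1)·x_1*.
Numerically x_2/x_1 = 0.007444, so x_1* = 200/(11.2 + 28.68·0.007444) = 17.5231 and x_2* = 0.007444·17.5231 = 0.1304.

x_2* = 0.1304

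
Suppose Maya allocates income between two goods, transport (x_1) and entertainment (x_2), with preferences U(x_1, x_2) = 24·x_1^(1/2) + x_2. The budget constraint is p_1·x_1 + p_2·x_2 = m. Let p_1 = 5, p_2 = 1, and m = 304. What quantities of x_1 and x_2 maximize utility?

Plugging in: x_1* = (12·1/5)² = 5.76, x_2* = 275.2.

x_1* = 5.76, x_2* = 275.2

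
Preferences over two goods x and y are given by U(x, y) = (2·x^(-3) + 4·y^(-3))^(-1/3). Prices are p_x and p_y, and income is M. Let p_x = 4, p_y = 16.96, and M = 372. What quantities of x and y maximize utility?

x* = 20.6033, y* = 17.0747

MRS = MU_x/MU_y = (1/2)·(y/x)^(4). Set equal to p_x/p_y.
Hence y/x = (2·p_x/p_y)^(1/(4)), i.e. raised to the 0.25 power.
With the ratio pinned down, the budget gives x* = M/(p_x + p_y·(y/x)) and y* = (y/x)·x*.
Numerically y/x = 0.828736, so x* = 372/(4 + 16.96·0.828736) = 20.6033 and y* = 0.828736·20.6033 = 17.0747.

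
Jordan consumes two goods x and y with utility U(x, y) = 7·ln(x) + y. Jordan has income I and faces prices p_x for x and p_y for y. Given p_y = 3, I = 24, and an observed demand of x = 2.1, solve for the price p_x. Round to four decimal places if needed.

MU_x = 7/x, MU_y = 1. Tangency: 7/x = p_x/p_y.
So x*(p_x,p_y) = 7·p_y/p_x, independent of income; and y* = (I − 7·p_y)/p_y.
Set x* = 2.1 in the demand function and solve for p_x: p_x = 10.

p_x = 10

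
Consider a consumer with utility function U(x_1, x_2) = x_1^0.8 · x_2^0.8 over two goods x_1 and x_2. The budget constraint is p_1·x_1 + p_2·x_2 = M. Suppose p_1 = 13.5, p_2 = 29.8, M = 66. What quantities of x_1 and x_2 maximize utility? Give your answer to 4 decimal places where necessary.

x_1* = 2.4444, x_2* = 1.1074

The MRS is x_2/x_1. Set MRS = p_1/p_2.
Rearranging, p_2·x_2 = p_1·x_1. Substituting into the budget gives p_1·x_1·(1 + 1) = M.
Demand: x_1*(p_1,p_2,M) = 0.5·M/p_1 and x_2* = 0.5·M/p_2.
At p_1=13.5, p_2=29.8, M=66: x_1* = 0.5·66/13.5 = 2.4444, x_2* = 1.1074.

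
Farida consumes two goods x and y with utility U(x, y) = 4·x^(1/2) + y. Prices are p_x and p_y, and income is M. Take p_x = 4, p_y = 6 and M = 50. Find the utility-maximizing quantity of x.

Set MRS = p_x/p_y: 2·x^(−1/2) = p_x/p_y.
Solve: √x = 2·p_y/p_x, so x*(p_x,p_y) = (2·p_y/p_x)², and y* = (M − p_x·x*)/p_y.
Plugging in: x* = (2·6/4)² = 9.

x* = 9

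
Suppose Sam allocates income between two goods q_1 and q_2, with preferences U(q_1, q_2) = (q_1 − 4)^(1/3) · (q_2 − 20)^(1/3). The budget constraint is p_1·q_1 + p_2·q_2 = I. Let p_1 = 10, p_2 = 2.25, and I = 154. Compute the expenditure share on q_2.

This is Cobb-Douglas in (q_1−4, q_2−20): tangency gives 1/3·p_2·(q_2−20) = 1/3·p_1·(q_1−4).
After buying the subsistence bundle (4, 20), a share 0.5 of the remaining income goes to q_1: q_1* = 4 + 0.5·(I − 4p_1 − 20p_2)/p_1.
Discretionary income = 154 − 4·10 − 20·2.25 = 69; q_1* = 4 + 0.5·69/10 = 7.45; q_2* = 20 + 0.5·69/2.25 = 35.3333.
Expenditure on q_2: 2.25·35.3333 = 79.5; share = 0.5162.

share on q_2 = 0.5162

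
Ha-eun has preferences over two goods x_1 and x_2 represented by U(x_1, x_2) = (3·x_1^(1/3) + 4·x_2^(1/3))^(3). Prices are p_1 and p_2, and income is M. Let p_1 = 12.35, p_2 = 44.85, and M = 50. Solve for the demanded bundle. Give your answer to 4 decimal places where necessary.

x_1* = 2.2394, x_2* = 0.4982

From the CES first-order condition, (3/4)·(x_2/x_1)^(2/3) = p_1/p_2.
Solve for the ratio: x_2/x_1 = [(4/3)·p_1/p_2]^(1.5).
Substitute x_2 = (x_2/x_1)·x_1 into the budget: x_1* = M/(p_1 + p_2·(x_2/x_1)).
Numerically x_2/x_1 = 0.222467, so x_1* = 50/(12.35 + 44.85·0.222467) = 2.2394 and x_2* = 0.222467·2.2394 = 0.4982.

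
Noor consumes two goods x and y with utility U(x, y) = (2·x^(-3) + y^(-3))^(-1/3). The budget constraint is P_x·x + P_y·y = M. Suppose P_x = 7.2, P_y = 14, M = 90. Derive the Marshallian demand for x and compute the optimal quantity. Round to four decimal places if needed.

x* = 5.2419

From the CES first-order condition, 2·(y/x)^(4) = P_x/P_y.
Hence y/x = ((1/2)·P_x/P_y)^(1/(4)), i.e. raised to the 0.25 power.
Substitute y = (y/x)·x into the budget: x* = M/(P_x + P_y·(y/x)).
Numerically y/x = 0.712104, so x* = 90/(7.2 + 14·0.712104) = 5.2419.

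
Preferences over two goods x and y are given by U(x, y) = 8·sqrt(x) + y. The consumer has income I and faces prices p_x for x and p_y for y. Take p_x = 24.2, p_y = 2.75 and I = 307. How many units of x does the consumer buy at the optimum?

MU_x = 4/√x, MU_y = 1. Tangency: 4/√x = p_x/p_y.
Solve: √x = 4·p_y/p_x, so x*(p_x,p_y) = (4·p_y/p_x)², and y* = (I − p_x·x*)/p_y.
Plugging in: x* = (4·2.75/24.2)² = 0.2066.

x* = 0.2066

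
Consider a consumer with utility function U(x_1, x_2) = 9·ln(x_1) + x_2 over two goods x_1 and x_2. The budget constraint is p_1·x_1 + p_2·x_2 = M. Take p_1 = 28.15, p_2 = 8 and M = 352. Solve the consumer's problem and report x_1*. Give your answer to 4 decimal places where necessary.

x_1* = 2.5577

MU_x_1 = 9/x_1, MU_x_2 = 1. Tangency: 9/x_1 = p_1/p_2.
So x_1*(p_1,p_2) = 9·p_2/p_1, independent of income; and x_2* = (M − 9·p_2)/p_2.
At the given prices: x_1* = 9·8/28.15 = 2.5577.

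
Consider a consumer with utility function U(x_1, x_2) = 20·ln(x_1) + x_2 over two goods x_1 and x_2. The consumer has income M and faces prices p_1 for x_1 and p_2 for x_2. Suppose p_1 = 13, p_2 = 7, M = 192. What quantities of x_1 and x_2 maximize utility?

x_1* = 10.7692, x_2* = 7.4286

MU_x_1 = 20/x_1, MU_x_2 = 1. Tangency: 20/x_1 = p_1/p_2.
So x_1*(p_1,p_2) = 20·p_2/p_1, independent of income; and x_2* = (M − 20·p_2)/p_2.
At the given prices: x_1* = 20·7/13 = 10.7692, and x_2* = 7.4286.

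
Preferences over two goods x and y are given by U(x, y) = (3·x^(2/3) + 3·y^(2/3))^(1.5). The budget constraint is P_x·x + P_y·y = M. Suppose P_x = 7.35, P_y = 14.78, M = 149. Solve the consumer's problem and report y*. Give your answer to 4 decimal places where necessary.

From the CES first-order condition, (y/x)^(1/3) = P_x/P_y.
Solve for the ratio: y/x = [P_x/P_y]^(3).
Substitute y = (y/x)·x into the budget: x* = M/(P_x + P_y·(y/x)).
Numerically y/x = 0.122981, so x* = 149/(7.35 + 14.78·0.122981) = 16.2528 and y* = 0.122981·16.2528 = 1.9988.

y* = 1.9988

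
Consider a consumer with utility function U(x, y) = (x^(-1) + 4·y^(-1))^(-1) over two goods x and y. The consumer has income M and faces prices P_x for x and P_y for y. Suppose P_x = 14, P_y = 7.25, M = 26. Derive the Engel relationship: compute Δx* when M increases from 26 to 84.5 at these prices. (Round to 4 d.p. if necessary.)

Δx* = 1.7131

From the CES first-order condition, (1/4)·(y/x)^(2) = P_x/P_y.
Hence y/x = (4·P_x/P_y)^(1/(2)), i.e. raised to the 0.5 power.
With the ratio pinned down, the budget gives x* = M/(P_x + P_y·(y/x)) and y* = (y/x)·x*.
Numerically y/x = 2.779233, so x* = 26/(14 + 7.25·2.779233) = 0.7614.
At M' = 84.5: x* = 2.4744. Change: 2.4744 − 0.7614 = 1.7131.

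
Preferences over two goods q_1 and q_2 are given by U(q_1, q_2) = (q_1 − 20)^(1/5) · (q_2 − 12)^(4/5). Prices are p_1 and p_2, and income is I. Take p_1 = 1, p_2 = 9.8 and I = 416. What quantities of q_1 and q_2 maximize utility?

MRS = (1/4)·(q_2−12)/(q_1−20). Tangency with p_1/p_2 gives q_2−12 = 4·(p_1/p_2)·(q_1−20).
Substituting into the budget: q_1* = 20 + 0.2·(I − 20·p_1 − 12·p_2)/p_1, and q_2* = 12 + 0.8·(…)/p_2.
Discretionary income = 416 − 20·1 − 12·9.8 = 278.4; q_1* = 20 + 0.2·278.4/1 = 75.68; q_2* = 12 + 0.8·278.4/9.8 = 34.7265.

q_1* = 75.68, q_2* = 34.7265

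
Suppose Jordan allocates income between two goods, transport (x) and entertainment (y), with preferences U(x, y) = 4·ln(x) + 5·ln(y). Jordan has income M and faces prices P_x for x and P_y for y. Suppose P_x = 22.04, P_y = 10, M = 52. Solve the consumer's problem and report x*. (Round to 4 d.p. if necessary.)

x* = 1.0486

MU_x/MU_y = (4·y)/(5·x); tangency sets this equal to P_x/P_y.
So 4·P_y·y = 5·P_x·x; combined with the budget, a share 4/9 of income goes to x.
Demand: x*(P_x,P_y,M) = 4/9·M/P_x and y* = 5/9·M/P_y.
At P_x=22.04, P_y=10, M=52: x* = 4/9·52/22.04 = 1.0486.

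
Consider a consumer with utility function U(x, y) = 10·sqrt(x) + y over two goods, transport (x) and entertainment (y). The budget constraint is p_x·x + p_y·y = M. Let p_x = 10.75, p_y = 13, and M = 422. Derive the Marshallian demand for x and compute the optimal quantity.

Set MRS = p_x/p_y: 5·x^(−1/2) = p_x/p_y.
Solve: √x = 5·p_y/p_x, so x*(p_x,p_y) = (5·p_y/p_x)², and y* = (M − p_x·x*)/p_y.
Plugging in: x* = (5·13/10.75)² = 36.5603.

x* = 36.5603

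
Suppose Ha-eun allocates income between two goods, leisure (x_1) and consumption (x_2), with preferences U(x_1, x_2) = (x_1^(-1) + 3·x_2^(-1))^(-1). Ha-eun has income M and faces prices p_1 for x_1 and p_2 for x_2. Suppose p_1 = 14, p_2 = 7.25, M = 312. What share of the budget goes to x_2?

Numerically x_2/x_1 = 2.406887, so x_1* = 312/(14 + 7.25·2.406887) = 9.9205 and x_2* = 2.406887·9.9205 = 23.8776.
Expenditure on x_2: 7.25·23.8776 = 173.1126; share = 0.5548.

share on x_2 = 0.5548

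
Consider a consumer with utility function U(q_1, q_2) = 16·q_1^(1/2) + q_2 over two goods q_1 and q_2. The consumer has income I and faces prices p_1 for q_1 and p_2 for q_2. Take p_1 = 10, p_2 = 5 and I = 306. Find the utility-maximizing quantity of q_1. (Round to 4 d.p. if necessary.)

q_1* = 16

Utility is quasi-linear in q_2; the FOC for q_1 is 8/√q_1 = p_1/p_2.
Solve: √q_1 = 8·p_2/p_1, so q_1*(p_1,p_2) = (8·p_2/p_1)², and q_2* = (I − p_1·q_1*)/p_2.
Plugging in: q_1* = (8·5/10)² = 16.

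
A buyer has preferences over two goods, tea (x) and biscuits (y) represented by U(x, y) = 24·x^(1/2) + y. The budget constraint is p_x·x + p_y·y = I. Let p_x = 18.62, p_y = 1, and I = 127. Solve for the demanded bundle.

x* = 0.4153, y* = 119.2664

MU_x = 12/√x, MU_y = 1. Tangency: 12/√x = p_x/p_y.
Thus x* = (12·p_y/p_x)² — independent of I — with the rest of income spent on y.
Plugging in: x* = (12·1/18.62)² = 0.4153, y* = 119.2664.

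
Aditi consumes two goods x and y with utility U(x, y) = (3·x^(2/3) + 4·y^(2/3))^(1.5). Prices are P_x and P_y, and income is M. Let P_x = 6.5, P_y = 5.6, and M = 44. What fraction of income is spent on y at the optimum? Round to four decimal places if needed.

share on y = 0.7615

From the CES first-order condition, (3/4)·(y/x)^(1/3) = P_x/P_y.
Solve for the ratio: y/x = [(4/3)·P_x/P_y]^(3).
With the ratio pinned down, the budget gives x* = M/(P_x + P_y·(y/x)) and y* = (y/x)·x*.
Numerically y/x = 3.706741, so x* = 44/(6.5 + 5.6·3.706741) = 1.6142 and y* = 3.706741·1.6142 = 5.9835.
Expenditure on y: 5.6·5.9835 = 33.5076; share = 0.7615.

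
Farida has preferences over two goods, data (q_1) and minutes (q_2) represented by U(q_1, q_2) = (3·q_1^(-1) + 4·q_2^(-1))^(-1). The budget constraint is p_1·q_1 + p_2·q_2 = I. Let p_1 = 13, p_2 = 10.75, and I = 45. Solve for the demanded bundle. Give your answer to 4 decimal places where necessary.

MU_q_1 ∝ 3·q_1^(-2), MU_q_2 ∝ 4·q_2^(-2), so MRS = (3/4)·(q_2/q_1)^(2) = p_1/p_2.
Solve for the ratio: q_2/q_1 = [(4/3)·p_1/p_2]^(0.5).
With the ratio pinned down, the budget gives q_1* = I/(p_1 + p_2·(q_2/q_1)) and q_2* = (q_2/q_1)·q_1*.
Numerically q_2/q_1 = 1.269804, so q_1* = 45/(13 + 10.75·1.269804) = 1.6885 and q_2* = 1.269804·1.6885 = 2.1441.

q_1* = 1.6885, q_2* = 2.1441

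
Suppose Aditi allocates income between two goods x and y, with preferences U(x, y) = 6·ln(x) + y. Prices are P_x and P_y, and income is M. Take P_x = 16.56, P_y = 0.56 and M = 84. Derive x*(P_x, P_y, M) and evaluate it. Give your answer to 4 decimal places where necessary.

x* = 0.2029

At the given prices: x* = 6·0.56/16.56 = 0.2029.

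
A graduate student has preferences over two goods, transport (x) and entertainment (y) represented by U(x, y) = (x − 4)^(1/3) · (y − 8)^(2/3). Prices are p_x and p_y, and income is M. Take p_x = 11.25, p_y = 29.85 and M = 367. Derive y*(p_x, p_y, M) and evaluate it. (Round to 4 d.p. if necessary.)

Let x' = x−4, y' = y−8. MRS = (1/2)·y'/x' = p_x/p_y.
Substituting into the budget: x* = 4 + 1/3·(M − 4·p_x − 8·p_y)/p_x, and y* = 8 + 2/3·(…)/p_y.
Discretionary income = 367 − 4·11.25 − 8·29.85 = 83.2; y* = 8 + 2/3·83.2/29.85 = 9.8582.

y* = 9.8582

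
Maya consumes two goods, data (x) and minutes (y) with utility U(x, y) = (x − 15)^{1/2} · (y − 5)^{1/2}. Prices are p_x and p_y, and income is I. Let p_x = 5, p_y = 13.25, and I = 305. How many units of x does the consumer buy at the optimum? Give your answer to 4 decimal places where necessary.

x* = 31.375

Substituting into the budget: x* = 15 + 0.5·(I − 15·p_x − 5·p_y)/p_x, and y* = 5 + 0.5·(…)/p_y.
Discretionary income = 305 − 15·5 − 5·13.25 = 163.75; x* = 15 + 0.5·163.75/5 = 31.375.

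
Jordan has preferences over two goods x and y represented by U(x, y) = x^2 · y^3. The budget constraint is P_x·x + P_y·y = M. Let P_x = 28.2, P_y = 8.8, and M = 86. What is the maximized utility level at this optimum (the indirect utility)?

MU_x/MU_y = (2·y)/(3·x); tangency sets this equal to P_x/P_y.
Rearranging, P_y·y = (3/2)·P_x·x. Substituting into the budget gives P_x·x·(1 + (3/2)) = M.
Demand: x*(P_x,P_y,M) = 0.4·M/P_x and y* = 0.6·M/P_y.
At P_x=28.2, P_y=8.8, M=86: x* = 0.4·86/28.2 = 1.2199, y* = 5.8636.
Utility at the optimum: U(1.2199, 5.8636) = 299.999.

V = 299.999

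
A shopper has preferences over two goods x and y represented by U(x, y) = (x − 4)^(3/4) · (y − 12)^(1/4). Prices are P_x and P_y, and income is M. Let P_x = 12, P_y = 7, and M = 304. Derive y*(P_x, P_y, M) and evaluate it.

y* = 18.1429

This is Cobb-Douglas in (x−4, y−12): tangency gives 0.75·P_y·(y−12) = 0.25·P_x·(x−4).
After buying the subsistence bundle (4, 12), a share 0.75 of the remaining income goes to x: x* = 4 + 0.75·(M − 4P_x − 12P_y)/P_x.
Discretionary income = 304 − 4·12 − 12·7 = 172; y* = 12 + 0.25·172/7 = 18.1429.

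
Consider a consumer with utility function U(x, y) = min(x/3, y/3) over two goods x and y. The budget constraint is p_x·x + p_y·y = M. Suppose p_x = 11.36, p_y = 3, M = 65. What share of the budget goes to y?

share on y = 0.2089

With perfect complements, no substitution: consume in ratio x:y = 3:3.
Budget: p_x·x + p_y·x = M, so (3·p_x + 3·p_y)·x = 3·M.
Demand: x*(p_x,p_y,M) = 3·M/(3·p_x + 3·p_y), y* = 3·M/(3·p_x + 3·p_y).
Here 3·11.36 + 3·3 = 43.08, giving x* = 4.5265 and y* = 4.5265.
Expenditure on y: 3·4.5265 = 13.5794; share = 0.2089.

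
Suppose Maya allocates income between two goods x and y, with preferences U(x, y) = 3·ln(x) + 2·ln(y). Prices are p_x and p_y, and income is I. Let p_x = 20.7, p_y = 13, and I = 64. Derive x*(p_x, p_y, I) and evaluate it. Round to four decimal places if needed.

Tangency: MRS = (3/2)·y/x = p_x/p_y.
So 3·p_y·y = 2·p_x·x; combined with the budget, a share 0.6 of income goes to x.
Demand: x*(p_x,p_y,I) = 0.6·I/p_x and y* = 0.4·I/p_y.
At p_x=20.7, p_y=13, I=64: x* = 0.6·64/20.7 = 1.8551.

x* = 1.8551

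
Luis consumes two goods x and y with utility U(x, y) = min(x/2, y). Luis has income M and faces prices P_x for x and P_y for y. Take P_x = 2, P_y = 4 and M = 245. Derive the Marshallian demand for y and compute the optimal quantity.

y* = 30.625

With perfect complements, no substitution: consume in ratio x:y = 2:1.
Budget: P_x·x + P_y·(1/2)·x = M, so (2·P_x + P_y)·x = 2·M.
Demand: x*(P_x,P_y,M) = 2·M/(2·P_x + P_y), y* = M/(2·P_x + P_y).
Here 2·2 + 4 = 8, giving y* = 30.625.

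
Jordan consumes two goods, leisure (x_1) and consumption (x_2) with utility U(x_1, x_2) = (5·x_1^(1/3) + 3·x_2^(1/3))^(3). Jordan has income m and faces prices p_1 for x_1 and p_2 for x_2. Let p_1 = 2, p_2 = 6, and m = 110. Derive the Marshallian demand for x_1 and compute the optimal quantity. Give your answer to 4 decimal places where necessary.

MRS = MU_x_1/MU_x_2 = (5/3)·(x_2/x_1)^(2/3). Set equal to p_1/p_2.
Hence x_2/x_1 = ((3/5)·p_1/p_2)^(1/(2/3)), i.e. raised to the 1.5 power.
Substitute x_2 = (x_2/x_1)·x_1 into the budget: x_1* = m/(p_1 + p_2·(x_2/x_1)).
Numerically x_2/x_1 = 0.089443, so x_1* = 110/(2 + 6·0.089443) = 43.3642.

x_1* = 43.3642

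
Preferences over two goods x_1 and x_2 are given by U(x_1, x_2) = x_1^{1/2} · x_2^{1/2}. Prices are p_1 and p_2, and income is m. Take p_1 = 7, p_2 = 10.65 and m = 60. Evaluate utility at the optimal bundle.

V = 3.4745

Demand: x_1*(p_1,p_2,m) = 0.5·m/p_1 and x_2* = 0.5·m/p_2.
At p_1=7, p_2=10.65, m=60: x_1* = 0.5·60/7 = 4.2857, x_2* = 2.8169.
Utility at the optimum: U(4.2857, 2.8169) = 3.4745.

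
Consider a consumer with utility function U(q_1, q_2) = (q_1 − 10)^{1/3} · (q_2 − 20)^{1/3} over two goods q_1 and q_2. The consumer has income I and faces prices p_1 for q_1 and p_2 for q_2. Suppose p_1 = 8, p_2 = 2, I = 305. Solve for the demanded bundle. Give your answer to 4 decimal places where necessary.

MRS = (q_2−20)/(q_1−10). Tangency with p_1/p_2 gives q_2−20 = (p_1/p_2)·(q_1−10).
Substituting into the budget: q_1* = 10 + 0.5·(I − 10·p_1 − 20·p_2)/p_1, and q_2* = 20 + 0.5·(…)/p_2.
Discretionary income = 305 − 10·8 − 20·2 = 185; q_1* = 10 + 0.5·185/8 = 21.5625; q_2* = 20 + 0.5·185/2 = 66.25.

q_1* = 21.5625, q_2* = 66.25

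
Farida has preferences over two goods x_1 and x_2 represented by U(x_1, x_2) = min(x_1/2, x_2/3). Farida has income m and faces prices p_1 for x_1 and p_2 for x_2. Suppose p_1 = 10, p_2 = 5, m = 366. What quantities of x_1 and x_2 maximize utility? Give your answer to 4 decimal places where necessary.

x_1* = 20.9143, x_2* = 31.3714

Demand: x_1*(p_1,p_2,m) = 2·m/(2·p_1 + 3·p_2), x_2* = 3·m/(2·p_1 + 3·p_2).
Here 2·10 + 3·5 = 35, giving x_1* = 20.9143 and x_2* = 31.3714.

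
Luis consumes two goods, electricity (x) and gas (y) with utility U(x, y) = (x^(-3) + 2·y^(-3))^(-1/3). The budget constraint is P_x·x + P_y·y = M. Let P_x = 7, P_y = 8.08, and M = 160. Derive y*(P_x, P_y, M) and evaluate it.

y* = 11.2825

Numerically y/x = 1.147306, so x* = 160/(7 + 8.08·1.147306) = 9.8339 and y* = 1.147306·9.8339 = 11.2825.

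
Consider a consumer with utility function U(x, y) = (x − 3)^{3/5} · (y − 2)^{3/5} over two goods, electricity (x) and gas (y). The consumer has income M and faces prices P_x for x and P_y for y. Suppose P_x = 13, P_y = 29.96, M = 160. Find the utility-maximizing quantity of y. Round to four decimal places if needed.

y* = 3.0194

MRS = (y−2)/(x−3). Tangency with P_x/P_y gives y−2 = (P_x/P_y)·(x−3).
After buying the subsistence bundle (3, 2), a share 0.5 of the remaining income goes to x: x* = 3 + 0.5·(M − 3P_x − 2P_y)/P_x.
Discretionary income = 160 − 3·13 − 2·29.96 = 61.08; y* = 2 + 0.5·61.08/29.96 = 3.0194.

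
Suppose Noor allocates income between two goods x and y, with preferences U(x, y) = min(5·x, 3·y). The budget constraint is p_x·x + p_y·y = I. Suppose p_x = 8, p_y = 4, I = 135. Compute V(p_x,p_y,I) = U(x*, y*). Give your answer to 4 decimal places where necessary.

V = 46.0227

Leontief preferences: the optimum is at the kink where x/3 = y/5, i.e. y = (5/3)·x.
Budget: p_x·x + p_y·(5/3)·x = I, so (3·p_x + 5·p_y)·x = 3·I.
Demand: x*(p_x,p_y,I) = 3·I/(3·p_x + 5·p_y), y* = 5·I/(3·p_x + 5·p_y).
Here 3·8 + 5·4 = 44, giving x* = 9.2045 and y* = 15.3409.
Utility at the optimum: U(9.2045, 15.3409) = 46.0227.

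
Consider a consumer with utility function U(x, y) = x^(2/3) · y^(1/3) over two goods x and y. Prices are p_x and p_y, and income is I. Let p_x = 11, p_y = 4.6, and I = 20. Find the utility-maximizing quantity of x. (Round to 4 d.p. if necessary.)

Tangency: MRS = 2·y/x = p_x/p_y.
Rearranging, p_y·y = (1/2)·p_x·x. Substituting into the budget gives p_x·x·(1 + (1/2)) = I.
Demand: x*(p_x,p_y,I) = 2/3·I/p_x and y* = 1/3·I/p_y.
At p_x=11, p_y=4.6, I=20: x* = 2/3·20/11 = 1.2121.

x* = 1.2121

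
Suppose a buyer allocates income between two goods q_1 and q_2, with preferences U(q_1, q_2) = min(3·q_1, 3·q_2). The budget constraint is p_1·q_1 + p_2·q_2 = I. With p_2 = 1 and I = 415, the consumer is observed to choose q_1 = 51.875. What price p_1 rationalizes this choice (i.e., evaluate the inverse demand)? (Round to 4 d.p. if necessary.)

p_1 = 7

Leontief preferences: the optimum is at the kink where q_1/3 = q_2/3, i.e. q_2 = q_1.
Budget: p_1·q_1 + p_2·q_1 = I, so (3·p_1 + 3·p_2)·q_1 = 3·I.
Demand: q_1*(p_1,p_2,I) = 3·I/(3·p_1 + 3·p_2), q_2* = 3·I/(3·p_1 + 3·p_2).
Set q_1* = 51.875 in the demand function and solve for p_1: p_1 = 7.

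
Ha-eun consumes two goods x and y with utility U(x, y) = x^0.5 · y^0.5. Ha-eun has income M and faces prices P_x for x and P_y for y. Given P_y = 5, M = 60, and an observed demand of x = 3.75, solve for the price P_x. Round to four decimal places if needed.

Tangency: MRS = y/x = P_x/P_y.
So 0.5·P_y·y = 0.5·P_x·x; combined with the budget, a share 0.5 of income goes to x.
Demand: x*(P_x,P_y,M) = 0.5·M/P_x and y* = 0.5·M/P_y.
Set x* = 3.75 in the demand function and solve for P_x: P_x = 8.

P_x = 8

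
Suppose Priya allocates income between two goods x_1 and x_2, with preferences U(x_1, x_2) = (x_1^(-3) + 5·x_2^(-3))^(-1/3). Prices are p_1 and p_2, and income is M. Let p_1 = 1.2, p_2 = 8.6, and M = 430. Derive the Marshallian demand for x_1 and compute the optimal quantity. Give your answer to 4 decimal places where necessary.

MRS = MU_x_1/MU_x_2 = (1/5)·(x_2/x_1)^(4). Set equal to p_1/p_2.
Solve for the ratio: x_2/x_1 = [5·p_1/p_2]^(0.25).
With the ratio pinned down, the budget gives x_1* = M/(p_1 + p_2·(x_2/x_1)) and x_2* = (x_2/x_1)·x_1*.
Numerically x_2/x_1 = 0.913931, so x_1* = 430/(1.2 + 8.6·0.913931) = 47.4624.

x_1* = 47.4624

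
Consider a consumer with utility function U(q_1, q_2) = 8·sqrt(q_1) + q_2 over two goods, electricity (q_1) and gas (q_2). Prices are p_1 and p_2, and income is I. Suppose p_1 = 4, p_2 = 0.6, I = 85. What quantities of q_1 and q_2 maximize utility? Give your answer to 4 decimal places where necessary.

Plugging in: q_1* = (4·0.6/4)² = 0.36, q_2* = 139.2667.

q_1* = 0.36, q_2* = 139.2667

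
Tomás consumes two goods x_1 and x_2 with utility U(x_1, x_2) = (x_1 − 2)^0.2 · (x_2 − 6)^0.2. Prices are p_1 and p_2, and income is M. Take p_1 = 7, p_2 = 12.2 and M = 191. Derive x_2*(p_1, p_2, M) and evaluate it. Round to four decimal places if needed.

Let x_1' = x_1−2, x_2' = x_2−6. MRS = x_2'/x_1' = p_1/p_2.
After buying the subsistence bundle (2, 6), a share 0.5 of the remaining income goes to x_1: x_1* = 2 + 0.5·(M − 2p_1 − 6p_2)/p_1.
Discretionary income = 191 − 2·7 − 6·12.2 = 103.8; x_2* = 6 + 0.5·103.8/12.2 = 10.2541.

x_2* = 10.2541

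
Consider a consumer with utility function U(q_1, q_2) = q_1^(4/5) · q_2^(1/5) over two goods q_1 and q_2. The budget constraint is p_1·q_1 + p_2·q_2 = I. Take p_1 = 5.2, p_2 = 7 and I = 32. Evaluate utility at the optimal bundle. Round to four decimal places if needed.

V = 3.5157

The MRS is 4·q_2/q_1. Set MRS = p_1/p_2.
So 0.8·p_2·q_2 = 0.2·p_1·q_1; combined with the budget, a share 0.8 of income goes to q_1.
Demand: q_1*(p_1,p_2,I) = 0.8·I/p_1 and q_2* = 0.2·I/p_2.
At p_1=5.2, p_2=7, I=32: q_1* = 0.8·32/5.2 = 4.9231, q_2* = 0.9143.
Utility at the optimum: U(4.9231, 0.9143) = 3.5157.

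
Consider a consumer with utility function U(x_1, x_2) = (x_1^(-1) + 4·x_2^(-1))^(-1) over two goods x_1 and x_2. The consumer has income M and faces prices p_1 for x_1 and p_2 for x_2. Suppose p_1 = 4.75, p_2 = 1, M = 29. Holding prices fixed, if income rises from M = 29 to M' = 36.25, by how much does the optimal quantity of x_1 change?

From the CES first-order condition, (1/4)·(x_2/x_1)^(2) = p_1/p_2.
Hence x_2/x_1 = (4·p_1/p_2)^(1/(2)), i.e. raised to the 0.5 power.
Substitute x_2 = (x_2/x_1)·x_1 into the budget: x_1* = M/(p_1 + p_2·(x_2/x_1)).
Numerically x_2/x_1 = 4.358899, so x_1* = 29/(4.75 + 1·4.358899) = 3.1837.
At M' = 36.25: x_1* = 3.9796. Change: 3.9796 − 3.1837 = 0.7959.

Δx_1* = 0.7959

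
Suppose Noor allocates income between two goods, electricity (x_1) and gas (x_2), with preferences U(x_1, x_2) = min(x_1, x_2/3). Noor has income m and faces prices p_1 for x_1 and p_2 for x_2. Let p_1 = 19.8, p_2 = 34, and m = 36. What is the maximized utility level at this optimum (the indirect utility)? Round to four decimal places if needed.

Demand: x_1*(p_1,p_2,m) = m/(p_1 + 3·p_2), x_2* = 3·m/(p_1 + 3·p_2).
Here 19.8 + 3·34 = 121.8, giving x_1* = 0.2956 and x_2* = 0.8867.
Utility at the optimum: U(0.2956, 0.8867) = 0.2956.

V = 0.2956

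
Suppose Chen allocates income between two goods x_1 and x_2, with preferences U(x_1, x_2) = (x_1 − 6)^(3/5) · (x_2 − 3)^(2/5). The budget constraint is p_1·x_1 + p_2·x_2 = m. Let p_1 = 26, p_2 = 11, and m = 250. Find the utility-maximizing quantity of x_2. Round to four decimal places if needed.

x_2* = 5.2182

Let x_1' = x_1−6, x_2' = x_2−3. MRS = (3/2)·x_2'/x_1' = p_1/p_2.
After buying the subsistence bundle (6, 3), a share 0.6 of the remaining income goes to x_1: x_1* = 6 + 0.6·(m − 6p_1 − 3p_2)/p_1.
Discretionary income = 250 − 6·26 − 3·11 = 61; x_2* = 3 + 0.4·61/11 = 5.2182.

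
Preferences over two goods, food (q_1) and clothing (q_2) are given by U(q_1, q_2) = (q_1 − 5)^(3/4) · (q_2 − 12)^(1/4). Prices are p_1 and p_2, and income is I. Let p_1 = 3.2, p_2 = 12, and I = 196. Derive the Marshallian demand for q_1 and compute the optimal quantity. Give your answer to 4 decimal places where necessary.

This is Cobb-Douglas in (q_1−5, q_2−12): tangency gives 0.75·p_2·(q_2−12) = 0.25·p_1·(q_1−5).
Substituting into the budget: q_1* = 5 + 0.75·(I − 5·p_1 − 12·p_2)/p_1, and q_2* = 12 + 0.25·(…)/p_2.
Discretionary income = 196 − 5·3.2 − 12·12 = 36; q_1* = 5 + 0.75·36/3.2 = 13.4375.

q_1* = 13.4375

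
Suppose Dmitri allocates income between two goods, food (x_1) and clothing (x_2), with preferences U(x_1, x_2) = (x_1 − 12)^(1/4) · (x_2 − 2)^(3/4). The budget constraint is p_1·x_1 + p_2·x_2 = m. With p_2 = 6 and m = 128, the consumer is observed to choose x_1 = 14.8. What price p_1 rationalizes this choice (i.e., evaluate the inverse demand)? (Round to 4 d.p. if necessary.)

This is Cobb-Douglas in (x_1−12, x_2−2): tangency gives 0.25·p_2·(x_2−2) = 0.75·p_1·(x_1−12).
After buying the subsistence bundle (12, 2), a share 0.25 of the remaining income goes to x_1: x_1* = 12 + 0.25·(m − 12p_1 − 2p_2)/p_1.
Set x_1* = 14.8 in the demand function and solve for p_1: p_1 = 5.

p_1 = 5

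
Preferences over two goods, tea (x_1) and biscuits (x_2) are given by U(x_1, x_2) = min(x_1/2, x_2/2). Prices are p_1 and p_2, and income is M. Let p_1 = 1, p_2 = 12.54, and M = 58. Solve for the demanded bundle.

x_1* = 4.2836, x_2* = 4.2836

Leontief preferences: the optimum is at the kink where x_1/2 = x_2/2, i.e. x_2 = x_1.
Budget: p_1·x_1 + p_2·x_1 = M, so (2·p_1 + 2·p_2)·x_1 = 2·M.
Demand: x_1*(p_1,p_2,M) = 2·M/(2·p_1 + 2·p_2), x_2* = 2·M/(2·p_1 + 2·p_2).
Here 2·1 + 2·12.54 = 27.08, giving x_1* = 4.2836 and x_2* = 4.2836.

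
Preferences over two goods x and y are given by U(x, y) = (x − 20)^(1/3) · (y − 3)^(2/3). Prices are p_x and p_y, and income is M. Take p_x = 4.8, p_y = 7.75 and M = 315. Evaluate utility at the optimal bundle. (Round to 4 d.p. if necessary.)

This is Cobb-Douglas in (x−20, y−3): tangency gives 1/3·p_y·(y−3) = 2/3·p_x·(x−20).
After buying the subsistence bundle (20, 3), a share 1/3 of the remaining income goes to x: x* = 20 + 1/3·(M − 20p_x − 3p_y)/p_x.
Discretionary income = 315 − 20·4.8 − 3·7.75 = 195.75; x* = 20 + 1/3·195.75/4.8 = 33.5938; y* = 3 + 2/3·195.75/7.75 = 19.8387.
Utility at the optimum: U(33.5938, 19.8387) = 15.679.

V = 15.679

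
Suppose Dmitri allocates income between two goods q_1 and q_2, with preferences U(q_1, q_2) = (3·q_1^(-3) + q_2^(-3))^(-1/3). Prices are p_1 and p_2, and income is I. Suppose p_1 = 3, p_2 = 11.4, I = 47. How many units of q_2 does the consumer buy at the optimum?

q_2* = 2.779

Numerically q_2/q_1 = 0.544219, so q_1* = 47/(3 + 11.4·0.544219) = 5.1064 and q_2* = 0.544219·5.1064 = 2.779.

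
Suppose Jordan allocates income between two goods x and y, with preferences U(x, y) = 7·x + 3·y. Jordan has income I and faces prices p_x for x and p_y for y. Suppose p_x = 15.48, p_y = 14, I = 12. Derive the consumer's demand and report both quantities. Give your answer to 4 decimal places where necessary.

Perfect substitutes: compare marginal utility per dollar. 7/p_x vs 3/p_y → 0.4522 vs 0.2143.
x gives more utility per dollar, so spend all income on x: x* = I/p_x, y* = 0.
Numerically: x* = 0.7752, y* = 0.

x* = 0.7752, y* = 0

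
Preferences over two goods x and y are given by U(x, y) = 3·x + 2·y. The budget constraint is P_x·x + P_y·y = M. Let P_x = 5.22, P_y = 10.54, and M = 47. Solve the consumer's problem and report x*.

x* = 9.0038

Linear utility — the consumer picks whichever good has higher MU/price: 3/5.22 = 0.5747 vs 2/10.54 = 0.1898.
x gives more utility per dollar, so spend all income on x: x* = M/P_x, y* = 0.
Numerically: x* = 9.0038, y* = 0.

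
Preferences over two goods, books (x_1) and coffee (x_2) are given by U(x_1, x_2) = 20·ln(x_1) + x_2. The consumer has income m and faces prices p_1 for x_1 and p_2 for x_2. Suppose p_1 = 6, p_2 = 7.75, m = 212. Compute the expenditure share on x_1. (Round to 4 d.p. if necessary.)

share on x_1 = 0.7311

MU_x_1 = 20/x_1, MU_x_2 = 1. Tangency: 20/x_1 = p_1/p_2.
So x_1*(p_1,p_2) = 20·p_2/p_1, independent of income; and x_2* = (m − 20·p_2)/p_2.
At the given prices: x_1* = 20·7.75/6 = 25.8333, and x_2* = 7.3548.
Expenditure on x_1: 6·25.8333 = 155; share = 0.7311.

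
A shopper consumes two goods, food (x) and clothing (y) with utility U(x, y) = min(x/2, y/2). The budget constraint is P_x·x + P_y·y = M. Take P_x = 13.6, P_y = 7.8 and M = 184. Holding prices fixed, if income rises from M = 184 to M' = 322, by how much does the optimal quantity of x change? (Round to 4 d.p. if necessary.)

Δx* = 6.4486

With perfect complements, no substitution: consume in ratio x:y = 2:2.
Budget: P_x·x + P_y·x = M, so (2·P_x + 2·P_y)·x = 2·M.
Demand: x*(P_x,P_y,M) = 2·M/(2·P_x + 2·P_y), y* = 2·M/(2·P_x + 2·P_y).
Here 2·13.6 + 2·7.8 = 42.8, giving x* = 8.5981.
At M' = 322: x* = 15.0467. Change: 15.0467 − 8.5981 = 6.4486.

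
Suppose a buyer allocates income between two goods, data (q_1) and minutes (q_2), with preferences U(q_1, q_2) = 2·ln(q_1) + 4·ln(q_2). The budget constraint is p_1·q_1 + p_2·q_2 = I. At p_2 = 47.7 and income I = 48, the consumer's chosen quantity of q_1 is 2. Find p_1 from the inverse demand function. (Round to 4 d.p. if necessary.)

Tangency: MRS = (1/2)·q_2/q_1 = p_1/p_2.
So 2·p_2·q_2 = 4·p_1·q_1; combined with the budget, a share 1/3 of income goes to q_1.
Demand: q_1*(p_1,p_2,I) = 1/3·I/p_1 and q_2* = 2/3·I/p_2.
Set q_1* = 2 in the demand function and solve for p_1: p_1 = 8.

p_1 = 8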